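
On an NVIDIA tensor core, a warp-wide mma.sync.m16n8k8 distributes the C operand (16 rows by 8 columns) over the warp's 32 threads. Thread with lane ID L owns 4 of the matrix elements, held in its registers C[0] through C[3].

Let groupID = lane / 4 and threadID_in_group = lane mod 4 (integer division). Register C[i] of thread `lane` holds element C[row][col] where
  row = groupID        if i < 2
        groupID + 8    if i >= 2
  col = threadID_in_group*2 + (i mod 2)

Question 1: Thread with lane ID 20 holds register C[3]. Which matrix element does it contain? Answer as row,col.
13,1

L=20->gid=20>>2=5, tid=20&3=0
[3]->row 5+8=13  col 0·2+1=1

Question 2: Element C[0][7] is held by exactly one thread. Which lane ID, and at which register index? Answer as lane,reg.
3,1

r=0⇒gr=0,Rb=0  c=7⇒th=3,odd=1
L=0*4+3=3  i=0*2+1=1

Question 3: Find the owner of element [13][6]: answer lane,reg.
r:13=>grp=5,rB=1  c:6=>tig=3,lo=0
L=5*4+3=23  i=1*2+0=2

23,2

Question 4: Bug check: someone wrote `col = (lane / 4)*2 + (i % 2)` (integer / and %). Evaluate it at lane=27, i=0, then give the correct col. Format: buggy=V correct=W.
`(lane / 4)*2 + (i % 2)`[27,0]⇒12
27: gr=6,th=3
[0] (6+0,3*2+0) = (6,6)
col: 12 vs 6

buggy=12 correct=6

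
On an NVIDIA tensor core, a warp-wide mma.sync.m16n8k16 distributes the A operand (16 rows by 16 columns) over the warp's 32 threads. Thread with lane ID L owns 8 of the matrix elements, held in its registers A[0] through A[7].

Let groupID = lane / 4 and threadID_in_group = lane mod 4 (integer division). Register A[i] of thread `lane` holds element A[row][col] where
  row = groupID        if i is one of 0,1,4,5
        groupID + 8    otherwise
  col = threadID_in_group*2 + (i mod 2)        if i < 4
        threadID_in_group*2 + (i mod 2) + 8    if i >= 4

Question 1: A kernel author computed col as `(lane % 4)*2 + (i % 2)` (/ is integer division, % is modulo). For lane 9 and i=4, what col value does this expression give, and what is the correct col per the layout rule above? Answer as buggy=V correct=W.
buggy=2 correct=10

`(lane % 4)*2 + (i % 2)`[9,4]→2
lane 9: G=2 (9/4), T=1 (9%4)
i=4: r=2+0=2, c=1*2+0+8=10
col: 2 vs 10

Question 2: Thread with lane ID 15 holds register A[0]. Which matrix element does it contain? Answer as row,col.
15: G=3,T=3
[0] (3+0,3*2+0+0) = (3,6)

3,6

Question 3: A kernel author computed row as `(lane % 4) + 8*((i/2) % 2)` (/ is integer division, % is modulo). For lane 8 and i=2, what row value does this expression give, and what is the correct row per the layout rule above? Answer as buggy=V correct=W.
`(lane % 4) + 8*((i/2) % 2)`[8,2]→8
lane 8: G=2 (8/4), T=0 (8%4)
i=2: r=2+8=10, c=0*2+0+0=0
row: 8 vs 10

buggy=8 correct=10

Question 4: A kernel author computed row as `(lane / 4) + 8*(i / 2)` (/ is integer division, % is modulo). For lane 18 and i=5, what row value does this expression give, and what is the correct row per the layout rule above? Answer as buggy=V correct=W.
buggy=20 correct=4

`(lane / 4) + 8*(i / 2)`[18,5]→20
lane 18→18/4=4, 18 mod 4=2
i=5  r:4+0→4  c:2·2+1+8→13
row: 20 vs 4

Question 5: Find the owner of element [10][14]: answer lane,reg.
11,6

r:10=>grp=2,rB=1  c:14=>cB=1,tig=3,lo=0
L=2*4+3=11  i=1*4+1*2+0=6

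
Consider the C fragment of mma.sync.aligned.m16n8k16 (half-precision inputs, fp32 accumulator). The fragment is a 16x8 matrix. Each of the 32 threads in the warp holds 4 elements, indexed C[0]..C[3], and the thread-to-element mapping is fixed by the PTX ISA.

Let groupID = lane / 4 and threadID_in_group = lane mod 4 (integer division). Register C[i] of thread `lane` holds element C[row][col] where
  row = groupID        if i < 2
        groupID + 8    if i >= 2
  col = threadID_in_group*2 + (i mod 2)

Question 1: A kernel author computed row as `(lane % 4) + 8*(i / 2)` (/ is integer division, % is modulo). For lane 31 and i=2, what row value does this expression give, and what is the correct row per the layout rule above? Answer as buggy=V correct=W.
buggy=11 correct=15

`(lane % 4) + 8*(i / 2)`[31,2]⇒11
lane 31: gr=7 (31/4), th=3 (31%4)
i=2: r=7+8=15, c=3*2+0=6
row: 11 vs 15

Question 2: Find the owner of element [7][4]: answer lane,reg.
r=7⇒gr=7,Rb=0  c=4⇒th=2,odd=0
L=7*4+2=30  i=0*2+0=0

30,0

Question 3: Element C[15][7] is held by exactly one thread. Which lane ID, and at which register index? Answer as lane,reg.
31,3

r: 15->gid=7,r8=1  c: 7->tid=3,i&1=1
L=7*4+3=31  i=1*2+1=3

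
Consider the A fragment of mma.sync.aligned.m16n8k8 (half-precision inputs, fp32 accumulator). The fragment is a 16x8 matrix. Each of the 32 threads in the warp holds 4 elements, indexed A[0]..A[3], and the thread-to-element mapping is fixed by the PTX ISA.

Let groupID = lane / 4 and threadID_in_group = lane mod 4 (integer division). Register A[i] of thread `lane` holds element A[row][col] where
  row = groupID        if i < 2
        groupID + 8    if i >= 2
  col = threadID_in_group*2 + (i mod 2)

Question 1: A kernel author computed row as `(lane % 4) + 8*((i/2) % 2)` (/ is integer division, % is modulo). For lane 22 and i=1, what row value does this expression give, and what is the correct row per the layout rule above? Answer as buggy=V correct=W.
buggy=2 correct=5

`(lane % 4) + 8*((i/2) % 2)`[22,1]⇒2
lane 22: gr=5 (22/4), th=2 (22%4)
i=1: r=5+0=5, c=2*2+1=5
row: 2 vs 5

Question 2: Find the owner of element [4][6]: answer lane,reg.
19,0

r=4⇒gr=4,Rb=0  c=6⇒th=3,odd=0
L=4*4+3=19  i=0*2+0=0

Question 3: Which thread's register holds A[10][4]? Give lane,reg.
r: 10->gid=2,r8=1  c: 4->tid=2,i&1=0
L=2*4+2=10  i=1*2+0=2

10,2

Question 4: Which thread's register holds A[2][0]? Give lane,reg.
8,0

r=2⇒gr=2,Rb=0  c=0⇒th=0,odd=0
L=2*4+0=8  i=0*2+0=0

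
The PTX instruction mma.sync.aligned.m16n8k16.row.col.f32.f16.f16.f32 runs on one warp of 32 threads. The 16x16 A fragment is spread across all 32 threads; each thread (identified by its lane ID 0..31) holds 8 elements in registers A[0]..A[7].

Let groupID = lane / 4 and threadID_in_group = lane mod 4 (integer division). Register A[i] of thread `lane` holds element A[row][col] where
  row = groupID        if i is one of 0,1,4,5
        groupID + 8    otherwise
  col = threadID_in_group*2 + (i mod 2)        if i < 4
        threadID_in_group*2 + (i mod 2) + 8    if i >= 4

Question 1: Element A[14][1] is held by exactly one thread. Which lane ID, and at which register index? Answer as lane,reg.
r:14=>grp=6,rB=1  c:1=>cB=0,tig=0,lo=1
L=6*4+0=24  i=0*4+1*2+1=3

24,3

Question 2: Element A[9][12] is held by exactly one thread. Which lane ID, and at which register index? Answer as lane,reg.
6,6

r: 9->gid=1,r8=1  c: 12->c8=1,tid=2,i&1=0
L=1*4+2=6  i=1*4+1*2+0=6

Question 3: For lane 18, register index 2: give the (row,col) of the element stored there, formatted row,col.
lane 18→18/4=4, 18 mod 4=2
i=2  r:4+8→12  c:2·2+0+0→4

12,4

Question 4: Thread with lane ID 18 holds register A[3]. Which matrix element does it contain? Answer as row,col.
18: gid=4,tid=2
[3] (4+8,2*2+1+0) = (12,5)

12,5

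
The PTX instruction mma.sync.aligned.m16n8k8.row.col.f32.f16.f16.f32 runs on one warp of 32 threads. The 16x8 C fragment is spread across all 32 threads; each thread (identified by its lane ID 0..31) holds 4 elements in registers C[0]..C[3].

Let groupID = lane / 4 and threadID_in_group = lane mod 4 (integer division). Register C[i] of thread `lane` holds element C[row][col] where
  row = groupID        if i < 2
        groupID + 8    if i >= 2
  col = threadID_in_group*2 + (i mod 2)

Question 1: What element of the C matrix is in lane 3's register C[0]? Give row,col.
0,6

3: gr=0,th=3
[0] (0+0,3*2+0) = (0,6)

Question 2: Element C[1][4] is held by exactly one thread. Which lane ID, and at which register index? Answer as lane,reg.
6,0

r: 1->gid=1,r8=0  c: 4->tid=2,i&1=0
L=1*4+2=6  i=0*2+0=0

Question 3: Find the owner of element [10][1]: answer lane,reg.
r: 10->gid=2,r8=1  c: 1->tid=0,i&1=1
L=2*4+0=8  i=1*2+1=3

8,3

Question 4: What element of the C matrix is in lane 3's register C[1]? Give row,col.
0,7

lane 3->3/4=0, 3 mod 4=3
i=1  r:0+0->0  c:2·3+1->7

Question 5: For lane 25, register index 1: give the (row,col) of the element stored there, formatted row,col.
lane 25: g=6 (25/4), t=1 (25%4)
i=1: r=6+0=6, c=1*2+1=3

6,3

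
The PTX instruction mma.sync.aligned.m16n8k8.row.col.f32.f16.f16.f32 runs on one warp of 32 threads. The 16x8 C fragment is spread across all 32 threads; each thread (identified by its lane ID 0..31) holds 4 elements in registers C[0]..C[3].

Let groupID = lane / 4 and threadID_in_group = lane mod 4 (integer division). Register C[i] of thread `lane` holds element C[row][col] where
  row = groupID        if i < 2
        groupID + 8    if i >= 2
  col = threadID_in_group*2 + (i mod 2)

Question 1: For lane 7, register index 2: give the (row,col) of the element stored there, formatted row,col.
L=7->gid=7>>2=1, tid=7&3=3
[2]->row 1+8=9  col 3·2+0=6

9,6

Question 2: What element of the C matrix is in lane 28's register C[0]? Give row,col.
lane 28=>28/4=7, 28 mod 4=0
i=0  r:7+0=>7  c:2·0+0=>0

7,0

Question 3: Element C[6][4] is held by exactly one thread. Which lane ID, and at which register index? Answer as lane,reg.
26,0

r=6->g=6,rb=0  c=4->t=2,b0=0
L=6*4+2=26  i=0*2+0=0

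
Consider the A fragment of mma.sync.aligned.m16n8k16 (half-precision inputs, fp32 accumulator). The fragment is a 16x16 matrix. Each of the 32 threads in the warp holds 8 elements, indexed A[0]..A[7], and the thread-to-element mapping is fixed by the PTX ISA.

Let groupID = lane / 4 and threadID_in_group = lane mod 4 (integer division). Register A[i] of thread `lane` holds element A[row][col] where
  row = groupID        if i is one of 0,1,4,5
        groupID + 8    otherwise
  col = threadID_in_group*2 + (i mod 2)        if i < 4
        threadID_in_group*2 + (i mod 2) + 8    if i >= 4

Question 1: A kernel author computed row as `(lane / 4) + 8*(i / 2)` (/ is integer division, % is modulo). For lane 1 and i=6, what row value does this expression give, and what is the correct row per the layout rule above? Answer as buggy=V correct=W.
`(lane / 4) + 8*(i / 2)`[1,6]=>24
lane 1: grp=0 (1/4), tig=1 (1%4)
i=6: r=0+8=8, c=1*2+0+8=10
row: 24 vs 8

buggy=24 correct=8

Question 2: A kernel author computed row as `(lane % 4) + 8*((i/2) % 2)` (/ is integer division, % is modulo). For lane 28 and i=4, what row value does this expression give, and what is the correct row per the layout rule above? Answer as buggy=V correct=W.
`(lane % 4) + 8*((i/2) % 2)`[28,4]->0
lane 28: g=7 (28/4), t=0 (28%4)
i=4: r=7+0=7, c=0*2+0+8=8
row: 0 vs 7

buggy=0 correct=7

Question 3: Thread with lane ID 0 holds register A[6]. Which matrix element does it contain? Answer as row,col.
8,8

0: gr=0,th=0
[6] (0+8,0*2+0+8) = (8,8)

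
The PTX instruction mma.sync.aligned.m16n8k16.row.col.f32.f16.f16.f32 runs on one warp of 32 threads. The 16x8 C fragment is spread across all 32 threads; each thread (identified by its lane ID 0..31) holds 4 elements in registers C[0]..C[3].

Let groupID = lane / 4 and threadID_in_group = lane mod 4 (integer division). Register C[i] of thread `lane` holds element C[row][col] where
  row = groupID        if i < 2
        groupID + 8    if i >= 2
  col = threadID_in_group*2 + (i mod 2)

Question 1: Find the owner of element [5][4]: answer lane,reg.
r=5⇒gr=5,Rb=0  c=4⇒th=2,odd=0
L=5*4+2=22  i=0*2+0=0

22,0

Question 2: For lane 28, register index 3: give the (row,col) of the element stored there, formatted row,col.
lane 28: g=7 (28/4), t=0 (28%4)
i=3: r=7+8=15, c=0*2+1=1

15,1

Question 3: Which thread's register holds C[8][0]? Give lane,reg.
0,2

r=8->g=0,rb=1  c=0->t=0,b0=0
L=0*4+0=0  i=1*2+0=2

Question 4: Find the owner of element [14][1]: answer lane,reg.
r=14⇒gr=6,Rb=1  c=1⇒th=0,odd=1
L=6*4+0=24  i=1*2+1=3

24,3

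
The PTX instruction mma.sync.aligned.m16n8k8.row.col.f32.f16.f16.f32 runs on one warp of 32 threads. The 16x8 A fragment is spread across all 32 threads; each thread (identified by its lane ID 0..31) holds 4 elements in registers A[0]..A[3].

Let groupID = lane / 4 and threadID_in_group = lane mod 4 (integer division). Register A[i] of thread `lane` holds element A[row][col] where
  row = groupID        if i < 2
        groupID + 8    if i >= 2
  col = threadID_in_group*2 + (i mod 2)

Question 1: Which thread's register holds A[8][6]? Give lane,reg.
r=8->g=0,rb=1  c=6->t=3,b0=0
L=0*4+3=3  i=1*2+0=2

3,2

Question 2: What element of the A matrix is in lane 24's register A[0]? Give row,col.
6,0

L=24⇒gr=24>>2=6, th=24&3=0
[0]⇒row 6+0=6  col 0·2+0=0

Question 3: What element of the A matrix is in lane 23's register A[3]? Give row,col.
lane 23: gr=5 (23/4), th=3 (23%4)
i=3: r=5+8=13, c=3*2+1=7

13,7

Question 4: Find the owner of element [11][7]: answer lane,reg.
15,3

r=11→G=3,rhi=1  c=7→T=3,p=1
L=3*4+3=15  i=1*2+1=3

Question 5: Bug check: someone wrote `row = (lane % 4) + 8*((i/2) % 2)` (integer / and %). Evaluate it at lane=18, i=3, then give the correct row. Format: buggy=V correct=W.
`(lane % 4) + 8*((i/2) % 2)`[18,3]=>10
lane 18: grp=4 (18/4), tig=2 (18%4)
i=3: r=4+8=12, c=2*2+1=5
row: 10 vs 12

buggy=10 correct=12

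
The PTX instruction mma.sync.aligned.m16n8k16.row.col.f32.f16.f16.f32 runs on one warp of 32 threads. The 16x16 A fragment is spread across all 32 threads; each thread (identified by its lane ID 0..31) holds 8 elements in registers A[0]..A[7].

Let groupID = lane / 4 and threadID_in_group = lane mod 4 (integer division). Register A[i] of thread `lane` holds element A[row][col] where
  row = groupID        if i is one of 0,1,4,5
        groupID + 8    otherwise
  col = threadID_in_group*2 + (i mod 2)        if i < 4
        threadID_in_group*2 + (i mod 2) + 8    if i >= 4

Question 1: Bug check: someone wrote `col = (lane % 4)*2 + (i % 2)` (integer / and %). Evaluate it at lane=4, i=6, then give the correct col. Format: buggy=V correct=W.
buggy=0 correct=8

`(lane % 4)*2 + (i % 2)`[4,6]->0
lane 4: gid=1 (4/4), tid=0 (4%4)
i=6: r=1+8=9, c=0*2+0+8=8
col: 0 vs 8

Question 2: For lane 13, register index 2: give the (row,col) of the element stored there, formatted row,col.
lane 13: G=3 (13/4), T=1 (13%4)
i=2: r=3+8=11, c=1*2+0+0=2

11,2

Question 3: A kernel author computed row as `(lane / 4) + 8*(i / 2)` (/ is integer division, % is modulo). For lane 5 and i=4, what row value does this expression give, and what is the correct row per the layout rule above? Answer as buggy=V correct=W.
`(lane / 4) + 8*(i / 2)`[5,4]->17
lane 5->5/4=1, 5 mod 4=1
i=4  r:1+0->1  c:2·1+0+8->10
row: 17 vs 1

buggy=17 correct=1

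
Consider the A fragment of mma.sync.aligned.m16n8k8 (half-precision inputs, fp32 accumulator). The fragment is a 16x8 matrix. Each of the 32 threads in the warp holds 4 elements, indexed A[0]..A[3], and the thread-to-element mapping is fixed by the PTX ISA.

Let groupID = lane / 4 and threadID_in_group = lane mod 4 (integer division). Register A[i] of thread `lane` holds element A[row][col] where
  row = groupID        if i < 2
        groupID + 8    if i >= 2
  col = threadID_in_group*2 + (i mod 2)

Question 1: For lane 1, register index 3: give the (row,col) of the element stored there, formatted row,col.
1: gr=0,th=1
[3] (0+8,1*2+1) = (8,3)

8,3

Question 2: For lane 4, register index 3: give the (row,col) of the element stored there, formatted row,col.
9,1

L=4=>grp=4>>2=1, tig=4&3=0
[3]=>row 1+8=9  col 0·2+1=1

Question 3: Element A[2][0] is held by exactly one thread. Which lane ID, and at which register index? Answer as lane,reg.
8,0

r: 2->gid=2,r8=0  c: 0->tid=0,i&1=0
L=2*4+0=8  i=0*2+0=0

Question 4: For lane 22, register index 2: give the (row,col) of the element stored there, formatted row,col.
lane 22->22/4=5, 22 mod 4=2
i=2  r:5+8->13  c:2·2+0->4

13,4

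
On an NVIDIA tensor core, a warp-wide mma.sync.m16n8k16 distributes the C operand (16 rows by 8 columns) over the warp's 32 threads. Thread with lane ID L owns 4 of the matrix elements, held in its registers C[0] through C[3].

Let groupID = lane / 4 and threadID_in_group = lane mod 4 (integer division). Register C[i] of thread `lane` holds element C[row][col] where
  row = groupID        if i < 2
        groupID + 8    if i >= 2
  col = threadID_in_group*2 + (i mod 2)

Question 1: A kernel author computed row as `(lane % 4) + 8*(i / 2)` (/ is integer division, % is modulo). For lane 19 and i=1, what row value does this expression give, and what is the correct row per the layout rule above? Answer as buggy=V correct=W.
`(lane % 4) + 8*(i / 2)`[19,1]->3
19: gid=4,tid=3
[1] (4+0,3*2+1) = (4,7)
row: 3 vs 4

buggy=3 correct=4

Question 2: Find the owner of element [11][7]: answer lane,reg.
15,3

r=11→G=3,rhi=1  c=7→T=3,p=1
L=3*4+3=15  i=1*2+1=3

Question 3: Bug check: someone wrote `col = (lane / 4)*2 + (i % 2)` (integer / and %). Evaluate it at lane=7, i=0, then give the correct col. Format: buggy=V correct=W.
`(lane / 4)*2 + (i % 2)`[7,0]->2
L=7->gid=7>>2=1, tid=7&3=3
[0]->row 1+0=1  col 3·2+0=6
col: 2 vs 6

buggy=2 correct=6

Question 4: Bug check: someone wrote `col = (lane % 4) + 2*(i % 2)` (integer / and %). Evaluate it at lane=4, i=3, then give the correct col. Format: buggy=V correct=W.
buggy=2 correct=1

`(lane % 4) + 2*(i % 2)`[4,3]->2
lane 4->4/4=1, 4 mod 4=0
i=3  r:1+8->9  c:2·0+1->1
col: 2 vs 1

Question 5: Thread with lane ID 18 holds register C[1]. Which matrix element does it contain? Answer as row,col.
4,5

lane 18: g=4 (18/4), t=2 (18%4)
i=1: r=4+0=4, c=2*2+1=5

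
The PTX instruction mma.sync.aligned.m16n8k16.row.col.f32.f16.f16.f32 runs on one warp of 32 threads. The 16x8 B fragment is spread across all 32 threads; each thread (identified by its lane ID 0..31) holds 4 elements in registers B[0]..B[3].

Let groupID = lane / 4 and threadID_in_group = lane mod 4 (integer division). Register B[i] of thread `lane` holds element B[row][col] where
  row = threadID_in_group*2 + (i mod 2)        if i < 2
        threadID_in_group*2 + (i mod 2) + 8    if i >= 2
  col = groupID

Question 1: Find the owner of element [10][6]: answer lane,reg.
c=6->g=6  r=10->rb=1,t=1,b0=0
L=6*4+1=25  i=1*2+0=2

25,2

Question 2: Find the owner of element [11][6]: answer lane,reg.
c=6→G=6  r=11→rhi=1,T=1,p=1
L=6*4+1=25  i=1*2+1=3

25,3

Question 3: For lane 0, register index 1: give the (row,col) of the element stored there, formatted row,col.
lane 0: grp=0 (0/4), tig=0 (0%4)
i=1: r=0*2+1+0=1, c=grp=0

1,0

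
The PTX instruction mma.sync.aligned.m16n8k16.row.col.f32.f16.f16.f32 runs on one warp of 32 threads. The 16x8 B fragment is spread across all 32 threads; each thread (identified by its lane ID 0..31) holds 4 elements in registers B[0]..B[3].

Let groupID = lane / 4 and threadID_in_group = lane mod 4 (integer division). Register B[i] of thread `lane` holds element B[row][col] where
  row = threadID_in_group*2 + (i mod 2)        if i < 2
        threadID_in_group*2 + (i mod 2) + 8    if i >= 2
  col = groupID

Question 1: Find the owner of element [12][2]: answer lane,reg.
10,2

c=2->g=2  r=12->rb=1,t=2,b0=0
L=2*4+2=10  i=1*2+0=2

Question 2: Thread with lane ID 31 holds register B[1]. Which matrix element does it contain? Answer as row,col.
7,7

31: gid=7,tid=3
[1] (3*2+1+0,7) = (7,7)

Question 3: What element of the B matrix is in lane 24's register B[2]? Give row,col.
L=24->gid=24>>2=6, tid=24&3=0
[2]->row 0·2+0+8=8  col gid=6

8,6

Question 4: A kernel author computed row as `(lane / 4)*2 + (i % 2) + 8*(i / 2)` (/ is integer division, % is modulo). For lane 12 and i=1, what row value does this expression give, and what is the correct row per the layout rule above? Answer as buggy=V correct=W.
buggy=7 correct=1

`(lane / 4)*2 + (i % 2) + 8*(i / 2)`[12,1]=>7
L=12=>grp=12>>2=3, tig=12&3=0
[1]=>row 0·2+1+0=1  col grp=3
row: 7 vs 1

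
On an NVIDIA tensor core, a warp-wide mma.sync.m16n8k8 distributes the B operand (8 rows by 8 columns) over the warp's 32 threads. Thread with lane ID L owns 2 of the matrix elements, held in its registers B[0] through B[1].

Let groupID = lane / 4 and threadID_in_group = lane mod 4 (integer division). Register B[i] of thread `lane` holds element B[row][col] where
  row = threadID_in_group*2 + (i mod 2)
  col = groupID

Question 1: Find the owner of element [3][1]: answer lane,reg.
c=1→G=1  r=3→T=1,p=1
L=1*4+1=5  i=1=1

5,1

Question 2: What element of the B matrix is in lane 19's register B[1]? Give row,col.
19: G=4,T=3
[1] (3*2+1,4) = (7,4)

7,4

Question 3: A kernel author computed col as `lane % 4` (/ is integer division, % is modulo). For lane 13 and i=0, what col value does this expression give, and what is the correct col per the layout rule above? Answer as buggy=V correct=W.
`lane % 4`[13,0]=>1
L=13=>grp=13>>2=3, tig=13&3=1
[0]=>row 1·2+0=2  col grp=3
col: 1 vs 3

buggy=1 correct=3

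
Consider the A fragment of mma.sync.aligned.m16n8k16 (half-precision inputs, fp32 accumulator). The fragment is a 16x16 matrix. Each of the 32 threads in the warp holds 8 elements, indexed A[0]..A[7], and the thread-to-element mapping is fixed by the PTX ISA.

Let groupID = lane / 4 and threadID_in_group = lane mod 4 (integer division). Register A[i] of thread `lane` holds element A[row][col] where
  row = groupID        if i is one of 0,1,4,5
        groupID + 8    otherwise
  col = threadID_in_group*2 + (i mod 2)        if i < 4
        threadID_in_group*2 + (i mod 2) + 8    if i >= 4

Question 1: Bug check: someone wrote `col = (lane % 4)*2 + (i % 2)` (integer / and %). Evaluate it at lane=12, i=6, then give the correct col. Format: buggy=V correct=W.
buggy=0 correct=8

`(lane % 4)*2 + (i % 2)`[12,6]→0
lane 12: G=3 (12/4), T=0 (12%4)
i=6: r=3+8=11, c=0*2+0+8=8
col: 0 vs 8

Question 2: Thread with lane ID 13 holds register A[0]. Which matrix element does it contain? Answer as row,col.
3,2

lane 13->13/4=3, 13 mod 4=1
i=0  r:3+0->3  c:2·1+0+0->2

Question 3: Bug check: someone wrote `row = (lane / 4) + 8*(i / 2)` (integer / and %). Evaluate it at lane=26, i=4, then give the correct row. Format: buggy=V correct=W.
buggy=22 correct=6

`(lane / 4) + 8*(i / 2)`[26,4]⇒22
L=26⇒gr=26>>2=6, th=26&3=2
[4]⇒row 6+0=6  col 2·2+0+8=12
row: 22 vs 6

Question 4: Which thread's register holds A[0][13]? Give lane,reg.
r=0⇒gr=0,Rb=0  c=13⇒Cb=1,th=2,odd=1
L=0*4+2=2  i=1*4+0*2+1=5

2,5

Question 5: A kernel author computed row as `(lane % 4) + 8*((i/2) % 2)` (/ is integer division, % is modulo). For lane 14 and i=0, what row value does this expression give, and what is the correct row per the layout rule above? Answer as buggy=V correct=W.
buggy=2 correct=3

`(lane % 4) + 8*((i/2) % 2)`[14,0]->2
L=14->g=14>>2=3, t=14&3=2
[0]->row 3+0=3  col 2·2+0+0=4
row: 2 vs 3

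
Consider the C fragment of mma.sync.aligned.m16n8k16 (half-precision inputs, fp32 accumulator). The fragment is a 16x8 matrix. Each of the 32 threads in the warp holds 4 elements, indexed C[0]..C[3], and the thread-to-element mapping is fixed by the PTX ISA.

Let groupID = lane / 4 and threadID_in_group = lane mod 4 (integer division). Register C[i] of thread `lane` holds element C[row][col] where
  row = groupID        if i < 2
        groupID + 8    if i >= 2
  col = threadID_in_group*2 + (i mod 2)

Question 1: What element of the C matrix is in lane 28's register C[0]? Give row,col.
28: gid=7,tid=0
[0] (7+0,0*2+0) = (7,0)

7,0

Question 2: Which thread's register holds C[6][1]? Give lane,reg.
r:6=>grp=6,rB=0  c:1=>tig=0,lo=1
L=6*4+0=24  i=0*2+1=1

24,1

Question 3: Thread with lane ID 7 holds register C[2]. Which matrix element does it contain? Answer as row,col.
9,6

lane 7: G=1 (7/4), T=3 (7%4)
i=2: r=1+8=9, c=3*2+0=6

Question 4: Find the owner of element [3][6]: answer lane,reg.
r=3->g=3,rb=0  c=6->t=3,b0=0
L=3*4+3=15  i=0*2+0=0

15,0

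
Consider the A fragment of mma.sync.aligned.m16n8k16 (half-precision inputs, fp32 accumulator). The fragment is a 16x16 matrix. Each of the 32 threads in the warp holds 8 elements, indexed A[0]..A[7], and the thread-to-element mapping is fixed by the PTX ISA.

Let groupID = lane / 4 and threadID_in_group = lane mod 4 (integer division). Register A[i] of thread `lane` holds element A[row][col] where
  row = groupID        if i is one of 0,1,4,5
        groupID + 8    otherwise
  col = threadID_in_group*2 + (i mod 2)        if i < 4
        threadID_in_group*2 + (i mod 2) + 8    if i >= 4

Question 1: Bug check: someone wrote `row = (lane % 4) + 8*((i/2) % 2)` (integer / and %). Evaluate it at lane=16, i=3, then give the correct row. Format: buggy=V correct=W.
buggy=8 correct=12

`(lane % 4) + 8*((i/2) % 2)`[16,3]=>8
L=16=>grp=16>>2=4, tig=16&3=0
[3]=>row 4+8=12  col 0·2+1+0=1
row: 8 vs 12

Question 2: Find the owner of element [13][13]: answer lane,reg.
22,7

r=13→G=5,rhi=1  c=13→chi=1,T=2,p=1
L=5*4+2=22  i=1*4+1*2+1=7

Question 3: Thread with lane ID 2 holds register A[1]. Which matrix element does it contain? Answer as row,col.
2: G=0,T=2
[1] (0+0,2*2+1+0) = (0,5)

0,5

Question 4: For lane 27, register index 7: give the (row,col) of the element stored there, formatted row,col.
lane 27⇒27/4=6, 27 mod 4=3
i=7  r:6+8⇒14  c:2·3+1+8⇒15

14,15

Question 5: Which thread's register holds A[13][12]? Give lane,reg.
r: 13->gid=5,r8=1  c: 12->c8=1,tid=2,i&1=0
L=5*4+2=22  i=1*4+1*2+0=6

22,6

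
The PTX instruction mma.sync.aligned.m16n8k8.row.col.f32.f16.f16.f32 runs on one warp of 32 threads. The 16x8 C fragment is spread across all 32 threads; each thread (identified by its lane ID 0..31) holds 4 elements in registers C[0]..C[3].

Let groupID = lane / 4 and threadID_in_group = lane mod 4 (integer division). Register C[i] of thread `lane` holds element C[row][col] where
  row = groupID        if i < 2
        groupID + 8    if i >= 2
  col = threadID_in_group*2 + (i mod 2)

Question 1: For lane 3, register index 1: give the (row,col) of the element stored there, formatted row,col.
0,7

3: G=0,T=3
[1] (0+0,3*2+1) = (0,7)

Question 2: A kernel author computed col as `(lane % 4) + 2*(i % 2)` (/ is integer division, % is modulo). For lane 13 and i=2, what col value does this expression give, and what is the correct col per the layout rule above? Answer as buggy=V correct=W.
buggy=1 correct=2

`(lane % 4) + 2*(i % 2)`[13,2]->1
lane 13: gid=3 (13/4), tid=1 (13%4)
i=2: r=3+8=11, c=1*2+0=2
col: 1 vs 2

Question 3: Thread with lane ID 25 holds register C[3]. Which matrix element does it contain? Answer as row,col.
14,3

lane 25->25/4=6, 25 mod 4=1
i=3  r:6+8->14  c:2·1+1->3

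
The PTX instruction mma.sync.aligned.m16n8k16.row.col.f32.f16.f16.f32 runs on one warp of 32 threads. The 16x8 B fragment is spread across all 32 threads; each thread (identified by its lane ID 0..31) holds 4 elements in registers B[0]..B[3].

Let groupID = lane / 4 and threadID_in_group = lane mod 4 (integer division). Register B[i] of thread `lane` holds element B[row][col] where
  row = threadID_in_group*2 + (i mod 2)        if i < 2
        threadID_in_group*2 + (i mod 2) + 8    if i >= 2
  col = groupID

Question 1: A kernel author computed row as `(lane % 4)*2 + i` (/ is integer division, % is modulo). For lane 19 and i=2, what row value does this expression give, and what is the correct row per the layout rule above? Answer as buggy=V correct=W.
`(lane % 4)*2 + i`[19,2]->8
lane 19: g=4 (19/4), t=3 (19%4)
i=2: r=3*2+0+8=14, c=g=4
row: 8 vs 14

buggy=8 correct=14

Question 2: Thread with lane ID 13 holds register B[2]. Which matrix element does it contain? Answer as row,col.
lane 13=>13/4=3, 13 mod 4=1
i=2  r:2·1+0+8=>10  c:3

10,3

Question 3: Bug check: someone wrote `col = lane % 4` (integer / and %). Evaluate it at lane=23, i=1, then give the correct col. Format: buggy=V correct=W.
buggy=3 correct=5

`lane % 4`[23,1]->3
lane 23: gid=5 (23/4), tid=3 (23%4)
i=1: r=3*2+1+0=7, c=gid=5
col: 3 vs 5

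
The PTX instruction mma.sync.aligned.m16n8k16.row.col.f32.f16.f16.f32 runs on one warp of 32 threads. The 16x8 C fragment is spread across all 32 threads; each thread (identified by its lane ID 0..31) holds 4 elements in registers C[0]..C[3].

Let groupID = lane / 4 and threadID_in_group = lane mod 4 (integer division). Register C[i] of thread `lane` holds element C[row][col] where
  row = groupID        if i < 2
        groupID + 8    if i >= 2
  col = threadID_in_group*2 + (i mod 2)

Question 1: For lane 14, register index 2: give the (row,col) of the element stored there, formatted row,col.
lane 14->14/4=3, 14 mod 4=2
i=2  r:3+8->11  c:2·2+0->4

11,4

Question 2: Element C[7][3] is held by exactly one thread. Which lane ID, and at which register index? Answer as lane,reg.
r=7⇒gr=7,Rb=0  c=3⇒th=1,odd=1
L=7*4+1=29  i=0*2+1=1

29,1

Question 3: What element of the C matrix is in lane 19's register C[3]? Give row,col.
12,7

19: gid=4,tid=3
[3] (4+8,3*2+1) = (12,7)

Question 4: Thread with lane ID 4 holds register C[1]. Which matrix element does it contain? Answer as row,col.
4: g=1,t=0
[1] (1+0,0*2+1) = (1,1)

1,1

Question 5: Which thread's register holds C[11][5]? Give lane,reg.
14,3

r:11=>grp=3,rB=1  c:5=>tig=2,lo=1
L=3*4+2=14  i=1*2+1=3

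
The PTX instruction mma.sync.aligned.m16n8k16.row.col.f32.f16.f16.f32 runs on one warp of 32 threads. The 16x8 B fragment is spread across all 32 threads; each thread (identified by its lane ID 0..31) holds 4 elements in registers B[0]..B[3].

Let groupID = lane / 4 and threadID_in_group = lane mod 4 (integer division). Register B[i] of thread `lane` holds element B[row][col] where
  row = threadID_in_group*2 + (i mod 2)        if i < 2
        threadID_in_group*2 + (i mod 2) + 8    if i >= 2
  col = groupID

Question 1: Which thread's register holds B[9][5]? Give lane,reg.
c: 5->gid=5  r: 9->r8=1,tid=0,i&1=1
L=5*4+0=20  i=1*2+1=3

20,3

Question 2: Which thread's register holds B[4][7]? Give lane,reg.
c: 7->gid=7  r: 4->r8=0,tid=2,i&1=0
L=7*4+2=30  i=0*2+0=0

30,0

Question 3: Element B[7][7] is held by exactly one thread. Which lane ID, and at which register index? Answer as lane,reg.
c: 7->gid=7  r: 7->r8=0,tid=3,i&1=1
L=7*4+3=31  i=0*2+1=1

31,1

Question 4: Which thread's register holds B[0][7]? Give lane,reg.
28,0

c: 7->gid=7  r: 0->r8=0,tid=0,i&1=0
L=7*4+0=28  i=0*2+0=0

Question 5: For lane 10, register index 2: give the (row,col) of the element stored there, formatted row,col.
lane 10->10/4=2, 10 mod 4=2
i=2  r:2·2+0+8->12  c:2

12,2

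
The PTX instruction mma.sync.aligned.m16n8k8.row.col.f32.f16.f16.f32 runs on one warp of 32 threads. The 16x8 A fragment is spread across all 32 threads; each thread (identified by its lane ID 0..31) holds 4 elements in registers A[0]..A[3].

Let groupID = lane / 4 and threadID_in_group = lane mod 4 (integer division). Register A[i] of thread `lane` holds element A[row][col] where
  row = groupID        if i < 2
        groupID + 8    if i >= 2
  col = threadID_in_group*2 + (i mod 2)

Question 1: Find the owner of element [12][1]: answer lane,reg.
16,3

r=12->g=4,rb=1  c=1->t=0,b0=1
L=4*4+0=16  i=1*2+1=3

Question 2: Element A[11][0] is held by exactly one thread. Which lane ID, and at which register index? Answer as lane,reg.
12,2

r=11→G=3,rhi=1  c=0→T=0,p=0
L=3*4+0=12  i=1*2+0=2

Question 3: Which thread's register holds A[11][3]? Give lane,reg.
13,3

r=11⇒gr=3,Rb=1  c=3⇒th=1,odd=1
L=3*4+1=13  i=1*2+1=3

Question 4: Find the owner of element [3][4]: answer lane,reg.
14,0

r=3->g=3,rb=0  c=4->t=2,b0=0
L=3*4+2=14  i=0*2+0=0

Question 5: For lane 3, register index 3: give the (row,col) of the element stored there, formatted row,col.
8,7

L=3⇒gr=3>>2=0, th=3&3=3
[3]⇒row 0+8=8  col 3·2+1=7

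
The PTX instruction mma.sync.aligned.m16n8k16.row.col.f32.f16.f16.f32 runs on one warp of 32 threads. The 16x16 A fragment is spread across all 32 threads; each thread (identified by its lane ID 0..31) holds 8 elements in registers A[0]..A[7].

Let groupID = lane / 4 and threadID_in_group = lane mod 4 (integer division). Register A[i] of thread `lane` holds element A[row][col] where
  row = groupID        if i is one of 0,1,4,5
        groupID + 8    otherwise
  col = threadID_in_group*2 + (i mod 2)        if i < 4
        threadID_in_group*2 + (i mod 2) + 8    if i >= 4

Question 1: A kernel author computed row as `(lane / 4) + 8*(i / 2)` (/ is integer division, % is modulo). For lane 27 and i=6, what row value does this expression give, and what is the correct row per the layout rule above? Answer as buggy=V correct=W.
`(lane / 4) + 8*(i / 2)`[27,6]->30
27: gid=6,tid=3
[6] (6+8,3*2+0+8) = (14,14)
row: 30 vs 14

buggy=30 correct=14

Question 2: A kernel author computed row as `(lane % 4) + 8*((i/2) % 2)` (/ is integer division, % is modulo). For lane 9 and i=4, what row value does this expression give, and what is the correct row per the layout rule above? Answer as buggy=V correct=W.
`(lane % 4) + 8*((i/2) % 2)`[9,4]->1
9: gid=2,tid=1
[4] (2+0,1*2+0+8) = (2,10)
row: 1 vs 2

buggy=1 correct=2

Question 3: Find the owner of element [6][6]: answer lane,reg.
r: 6->gid=6,r8=0  c: 6->c8=0,tid=3,i&1=0
L=6*4+3=27  i=0*4+0*2+0=0

27,0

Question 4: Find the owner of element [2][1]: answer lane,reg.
r: 2->gid=2,r8=0  c: 1->c8=0,tid=0,i&1=1
L=2*4+0=8  i=0*4+0*2+1=1

8,1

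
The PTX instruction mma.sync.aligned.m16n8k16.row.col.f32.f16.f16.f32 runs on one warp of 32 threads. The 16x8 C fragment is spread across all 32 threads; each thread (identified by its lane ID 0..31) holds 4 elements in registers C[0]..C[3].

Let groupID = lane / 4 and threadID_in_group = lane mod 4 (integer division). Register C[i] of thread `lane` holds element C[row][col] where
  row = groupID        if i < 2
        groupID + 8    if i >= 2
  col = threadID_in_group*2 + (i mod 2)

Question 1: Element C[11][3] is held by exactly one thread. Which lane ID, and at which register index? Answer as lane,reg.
r: 11->gid=3,r8=1  c: 3->tid=1,i&1=1
L=3*4+1=13  i=1*2+1=3

13,3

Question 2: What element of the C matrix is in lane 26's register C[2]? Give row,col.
lane 26: grp=6 (26/4), tig=2 (26%4)
i=2: r=6+8=14, c=2*2+0=4

14,4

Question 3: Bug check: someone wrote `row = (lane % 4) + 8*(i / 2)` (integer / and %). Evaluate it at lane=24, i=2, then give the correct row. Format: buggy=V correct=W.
`(lane % 4) + 8*(i / 2)`[24,2]->8
24: gid=6,tid=0
[2] (6+8,0*2+0) = (14,0)
row: 8 vs 14

buggy=8 correct=14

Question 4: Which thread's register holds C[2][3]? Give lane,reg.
r=2->g=2,rb=0  c=3->t=1,b0=1
L=2*4+1=9  i=0*2+1=1

9,1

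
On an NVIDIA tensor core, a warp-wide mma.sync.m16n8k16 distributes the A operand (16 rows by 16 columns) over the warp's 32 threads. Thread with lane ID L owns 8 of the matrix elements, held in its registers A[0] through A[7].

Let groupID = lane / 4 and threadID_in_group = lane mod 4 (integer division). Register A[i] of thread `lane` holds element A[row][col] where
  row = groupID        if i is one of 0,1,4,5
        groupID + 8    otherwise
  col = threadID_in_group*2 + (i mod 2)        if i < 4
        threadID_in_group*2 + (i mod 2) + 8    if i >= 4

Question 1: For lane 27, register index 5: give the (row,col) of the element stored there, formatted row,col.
lane 27->27/4=6, 27 mod 4=3
i=5  r:6+0->6  c:2·3+1+8->15

6,15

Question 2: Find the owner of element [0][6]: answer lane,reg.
3,0

r=0⇒gr=0,Rb=0  c=6⇒Cb=0,th=3,odd=0
L=0*4+3=3  i=0*4+0*2+0=0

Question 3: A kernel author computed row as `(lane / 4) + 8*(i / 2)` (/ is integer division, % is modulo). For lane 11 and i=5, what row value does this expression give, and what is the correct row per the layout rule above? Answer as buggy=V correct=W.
`(lane / 4) + 8*(i / 2)`[11,5]->18
lane 11->11/4=2, 11 mod 4=3
i=5  r:2+0->2  c:2·3+1+8->15
row: 18 vs 2

buggy=18 correct=2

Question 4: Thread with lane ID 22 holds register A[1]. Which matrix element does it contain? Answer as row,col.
L=22->gid=22>>2=5, tid=22&3=2
[1]->row 5+0=5  col 2·2+1+0=5

5,5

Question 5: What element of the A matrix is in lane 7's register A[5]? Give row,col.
lane 7=>7/4=1, 7 mod 4=3
i=5  r:1+0=>1  c:2·3+1+8=>15

1,15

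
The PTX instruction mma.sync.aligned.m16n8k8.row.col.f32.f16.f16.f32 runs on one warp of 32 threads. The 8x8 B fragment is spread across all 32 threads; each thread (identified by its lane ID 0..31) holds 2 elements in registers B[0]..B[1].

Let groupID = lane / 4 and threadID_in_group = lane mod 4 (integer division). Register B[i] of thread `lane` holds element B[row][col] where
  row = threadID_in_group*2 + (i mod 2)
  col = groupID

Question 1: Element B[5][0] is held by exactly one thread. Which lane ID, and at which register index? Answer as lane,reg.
2,1

c=0->g=0  r=5->t=2,b0=1
L=0*4+2=2  i=1=1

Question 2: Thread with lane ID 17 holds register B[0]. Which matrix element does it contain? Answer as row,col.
17: g=4,t=1
[0] (1*2+0,4) = (2,4)

2,4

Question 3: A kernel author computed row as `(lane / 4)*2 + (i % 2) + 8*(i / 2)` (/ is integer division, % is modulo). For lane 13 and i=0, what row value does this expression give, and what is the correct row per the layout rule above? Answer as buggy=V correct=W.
buggy=6 correct=2

`(lane / 4)*2 + (i % 2) + 8*(i / 2)`[13,0]→6
lane 13→13/4=3, 13 mod 4=1
i=0  r:2·1+0→2  c:3
row: 6 vs 2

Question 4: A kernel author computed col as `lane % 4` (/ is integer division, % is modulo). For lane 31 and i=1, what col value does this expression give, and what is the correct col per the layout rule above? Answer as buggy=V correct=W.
`lane % 4`[31,1]=>3
lane 31: grp=7 (31/4), tig=3 (31%4)
i=1: r=3*2+1=7, c=grp=7
col: 3 vs 7

buggy=3 correct=7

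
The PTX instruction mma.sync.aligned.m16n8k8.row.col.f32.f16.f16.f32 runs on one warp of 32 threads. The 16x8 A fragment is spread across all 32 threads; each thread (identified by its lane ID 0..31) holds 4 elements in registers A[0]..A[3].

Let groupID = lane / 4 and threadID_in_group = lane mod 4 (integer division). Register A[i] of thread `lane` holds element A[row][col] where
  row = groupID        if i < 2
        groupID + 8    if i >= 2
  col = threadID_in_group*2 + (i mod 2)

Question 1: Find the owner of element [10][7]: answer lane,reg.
11,3

r:10=>grp=2,rB=1  c:7=>tig=3,lo=1
L=2*4+3=11  i=1*2+1=3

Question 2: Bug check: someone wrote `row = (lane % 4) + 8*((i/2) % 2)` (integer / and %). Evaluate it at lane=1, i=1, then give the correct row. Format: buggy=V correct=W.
buggy=1 correct=0

`(lane % 4) + 8*((i/2) % 2)`[1,1]=>1
lane 1=>1/4=0, 1 mod 4=1
i=1  r:0+0=>0  c:2·1+1=>3
row: 1 vs 0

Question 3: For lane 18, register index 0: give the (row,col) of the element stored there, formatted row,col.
lane 18->18/4=4, 18 mod 4=2
i=0  r:4+0->4  c:2·2+0->4

4,4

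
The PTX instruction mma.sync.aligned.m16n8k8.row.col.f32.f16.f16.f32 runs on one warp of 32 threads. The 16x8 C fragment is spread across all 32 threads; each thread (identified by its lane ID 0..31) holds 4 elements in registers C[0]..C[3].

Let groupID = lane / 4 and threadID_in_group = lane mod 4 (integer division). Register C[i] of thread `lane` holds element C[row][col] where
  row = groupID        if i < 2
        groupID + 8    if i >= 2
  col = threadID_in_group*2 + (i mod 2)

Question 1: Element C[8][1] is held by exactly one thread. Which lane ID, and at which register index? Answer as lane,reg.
0,3

r=8->g=0,rb=1  c=1->t=0,b0=1
L=0*4+0=0  i=1*2+1=3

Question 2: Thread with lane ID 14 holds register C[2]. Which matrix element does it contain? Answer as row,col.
11,4

lane 14: gr=3 (14/4), th=2 (14%4)
i=2: r=3+8=11, c=2*2+0=4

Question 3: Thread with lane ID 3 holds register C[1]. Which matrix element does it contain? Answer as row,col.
0,7

lane 3: grp=0 (3/4), tig=3 (3%4)
i=1: r=0+0=0, c=3*2+1=7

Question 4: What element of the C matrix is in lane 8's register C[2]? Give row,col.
10,0

lane 8=>8/4=2, 8 mod 4=0
i=2  r:2+8=>10  c:2·0+0=>0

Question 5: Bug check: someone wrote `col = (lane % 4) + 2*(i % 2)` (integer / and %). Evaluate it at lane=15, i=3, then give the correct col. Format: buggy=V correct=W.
buggy=5 correct=7

`(lane % 4) + 2*(i % 2)`[15,3]→5
15: G=3,T=3
[3] (3+8,3*2+1) = (11,7)
col: 5 vs 7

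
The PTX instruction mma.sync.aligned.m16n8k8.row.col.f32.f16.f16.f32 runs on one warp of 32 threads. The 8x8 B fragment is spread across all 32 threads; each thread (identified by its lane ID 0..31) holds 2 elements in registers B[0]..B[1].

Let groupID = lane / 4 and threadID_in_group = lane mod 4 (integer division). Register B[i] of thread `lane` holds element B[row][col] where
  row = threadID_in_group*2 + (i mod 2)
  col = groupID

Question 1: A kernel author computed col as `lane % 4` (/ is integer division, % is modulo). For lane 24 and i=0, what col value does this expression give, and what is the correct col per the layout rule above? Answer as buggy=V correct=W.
buggy=0 correct=6

`lane % 4`[24,0]→0
lane 24: G=6 (24/4), T=0 (24%4)
i=0: r=0*2+0=0, c=G=6
col: 0 vs 6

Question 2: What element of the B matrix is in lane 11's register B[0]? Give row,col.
lane 11→11/4=2, 11 mod 4=3
i=0  r:2·3+0→6  c:2

6,2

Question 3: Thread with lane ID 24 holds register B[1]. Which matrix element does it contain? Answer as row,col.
lane 24: G=6 (24/4), T=0 (24%4)
i=1: r=0*2+1=1, c=G=6

1,6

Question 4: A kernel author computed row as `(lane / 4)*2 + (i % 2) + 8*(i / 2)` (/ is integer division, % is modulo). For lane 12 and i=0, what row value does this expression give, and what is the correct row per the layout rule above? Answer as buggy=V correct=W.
buggy=6 correct=0

`(lane / 4)*2 + (i % 2) + 8*(i / 2)`[12,0]⇒6
12: gr=3,th=0
[0] (0*2+0,3) = (0,3)
row: 6 vs 0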